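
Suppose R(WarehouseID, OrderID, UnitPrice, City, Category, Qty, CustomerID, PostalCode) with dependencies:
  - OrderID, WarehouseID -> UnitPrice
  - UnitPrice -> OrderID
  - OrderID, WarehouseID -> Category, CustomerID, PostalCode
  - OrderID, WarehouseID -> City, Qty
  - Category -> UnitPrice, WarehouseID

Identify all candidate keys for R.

{Category}, {OrderID, WarehouseID}, {UnitPrice, WarehouseID}

{Category} is a candidate key since {Category}⁺ = {Category, City, CustomerID, OrderID, PostalCode, Qty, UnitPrice, WarehouseID} covers every attribute.
{OrderID, WarehouseID} is a candidate key since {OrderID, WarehouseID}⁺ = {Category, City, CustomerID, OrderID, PostalCode, Qty, UnitPrice, WarehouseID} covers every attribute.
{UnitPrice, WarehouseID} is a candidate key since {UnitPrice, WarehouseID}⁺ = {Category, City, CustomerID, OrderID, PostalCode, Qty, UnitPrice, WarehouseID} covers every attribute.
Any other superkey properly contains one of these, so there are no further candidate keys.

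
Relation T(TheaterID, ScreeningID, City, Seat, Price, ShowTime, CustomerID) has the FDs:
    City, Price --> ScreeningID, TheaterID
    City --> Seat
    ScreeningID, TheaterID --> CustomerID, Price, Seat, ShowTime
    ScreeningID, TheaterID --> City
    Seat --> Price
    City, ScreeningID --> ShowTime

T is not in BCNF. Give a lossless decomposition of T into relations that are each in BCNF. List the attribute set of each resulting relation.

{City, CustomerID, ScreeningID, Seat, ShowTime, TheaterID}; {Price, Seat}

Candidate keys of the original relation: {City}, {ScreeningID, TheaterID}.
Within {City, CustomerID, Price, ScreeningID, Seat, ShowTime, TheaterID}: {Seat}⁺ ∩ {City, CustomerID, Price, ScreeningID, Seat, ShowTime, TheaterID} = {Price, Seat}, not the whole set, so Seat --> Price violates BCNF; decompose into {Price, Seat} and {City, CustomerID, ScreeningID, Seat, ShowTime, TheaterID}.
{Price, Seat}: every determinant is a superkey — BCNF.
{City, CustomerID, ScreeningID, Seat, ShowTime, TheaterID}: every determinant is a superkey — BCNF.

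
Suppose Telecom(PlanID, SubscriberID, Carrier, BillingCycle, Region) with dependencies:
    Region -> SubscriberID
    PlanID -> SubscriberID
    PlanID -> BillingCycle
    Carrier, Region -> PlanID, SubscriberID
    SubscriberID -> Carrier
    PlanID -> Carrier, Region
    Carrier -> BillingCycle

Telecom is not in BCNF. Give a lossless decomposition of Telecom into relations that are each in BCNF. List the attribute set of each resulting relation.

{BillingCycle, Carrier}; {Carrier, SubscriberID}; {PlanID, Region, SubscriberID}

Candidate keys of the original relation: {PlanID}, {Region}.
In {BillingCycle, Carrier, PlanID, Region, SubscriberID}, {SubscriberID} is not a superkey ({SubscriberID}⁺ restricted to this set is {BillingCycle, Carrier, SubscriberID}), so split on SubscriberID -> BillingCycle, Carrier into {BillingCycle, Carrier, SubscriberID} and {PlanID, Region, SubscriberID}.
In {BillingCycle, Carrier, SubscriberID}, {Carrier} is not a superkey ({Carrier}⁺ restricted to this set is {BillingCycle, Carrier}), so split on Carrier -> BillingCycle into {BillingCycle, Carrier} and {Carrier, SubscriberID}.
{BillingCycle, Carrier} has no BCNF violation.
{Carrier, SubscriberID} has no BCNF violation.
{PlanID, Region, SubscriberID} has no BCNF violation.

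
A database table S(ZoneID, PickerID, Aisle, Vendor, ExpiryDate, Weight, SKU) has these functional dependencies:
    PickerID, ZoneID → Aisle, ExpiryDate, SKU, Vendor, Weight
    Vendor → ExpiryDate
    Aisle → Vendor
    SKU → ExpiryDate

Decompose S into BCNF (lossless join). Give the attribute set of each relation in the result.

Candidate key of the original relation: {PickerID, ZoneID}.
Within {Aisle, ExpiryDate, PickerID, SKU, Vendor, Weight, ZoneID}: {Vendor}⁺ ∩ {Aisle, ExpiryDate, PickerID, SKU, Vendor, Weight, ZoneID} = {ExpiryDate, Vendor}, not the whole set, so Vendor → ExpiryDate violates BCNF; decompose into {ExpiryDate, Vendor} and {Aisle, PickerID, SKU, Vendor, Weight, ZoneID}.
{ExpiryDate, Vendor}: every determinant is a superkey — BCNF.
Within {Aisle, PickerID, SKU, Vendor, Weight, ZoneID}: {Aisle}⁺ ∩ {Aisle, PickerID, SKU, Vendor, Weight, ZoneID} = {Aisle, Vendor}, not the whole set, so Aisle → Vendor violates BCNF; decompose into {Aisle, Vendor} and {Aisle, PickerID, SKU, Weight, ZoneID}.
{Aisle, Vendor}: every determinant is a superkey — BCNF.
{Aisle, PickerID, SKU, Weight, ZoneID}: every determinant is a superkey — BCNF.

{Aisle, PickerID, SKU, Weight, ZoneID}; {Aisle, Vendor}; {ExpiryDate, Vendor}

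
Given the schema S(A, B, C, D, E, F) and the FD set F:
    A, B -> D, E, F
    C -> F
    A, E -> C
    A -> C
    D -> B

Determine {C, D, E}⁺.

Start with {C, D, E}.
C -> F applies; add {F} → now {C, D, E, F}.
D -> B applies; add {B} → now {B, C, D, E, F}.
No further FD applies.

{B, C, D, E, F}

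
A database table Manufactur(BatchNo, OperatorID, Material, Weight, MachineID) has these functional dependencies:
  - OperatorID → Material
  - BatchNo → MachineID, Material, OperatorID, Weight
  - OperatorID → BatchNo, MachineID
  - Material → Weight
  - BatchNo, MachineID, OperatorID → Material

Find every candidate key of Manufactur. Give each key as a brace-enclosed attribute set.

Closure of {BatchNo} is {BatchNo, MachineID, Material, OperatorID, Weight}, the whole schema; {BatchNo} is a candidate key.
Closure of {OperatorID} is {BatchNo, MachineID, Material, OperatorID, Weight}, the whole schema; {OperatorID} is a candidate key.
No proper subset of any of these is a key, and no other minimal superkey exists.

{BatchNo}, {OperatorID}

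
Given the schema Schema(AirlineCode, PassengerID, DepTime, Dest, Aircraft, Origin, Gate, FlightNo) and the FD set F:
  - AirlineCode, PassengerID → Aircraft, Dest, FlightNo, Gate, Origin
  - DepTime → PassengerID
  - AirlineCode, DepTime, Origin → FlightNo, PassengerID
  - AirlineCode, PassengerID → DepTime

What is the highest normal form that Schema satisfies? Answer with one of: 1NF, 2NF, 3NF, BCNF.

3NF

Candidate keys: {AirlineCode, DepTime}, {AirlineCode, PassengerID}. Prime attributes: {AirlineCode, DepTime, PassengerID}.
DepTime → PassengerID: {DepTime}⁺ = {DepTime, PassengerID}, which is not all of the attributes, so the left side is not a superkey — BCNF is violated.
Its right-hand attributes {PassengerID} are all prime, as are those of every other non-superkey FD — the relation is in 3NF.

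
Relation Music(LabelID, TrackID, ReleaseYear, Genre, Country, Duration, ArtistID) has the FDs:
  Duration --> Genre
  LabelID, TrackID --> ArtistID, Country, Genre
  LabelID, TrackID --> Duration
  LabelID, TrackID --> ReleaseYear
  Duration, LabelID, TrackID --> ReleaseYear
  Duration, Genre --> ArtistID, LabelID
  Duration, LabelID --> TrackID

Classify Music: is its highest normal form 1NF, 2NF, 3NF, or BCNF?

Candidate keys: {Duration}, {LabelID, TrackID}. Prime attributes: {Duration, LabelID, TrackID}.
Every FD has a superkey on the left, so the relation is in BCNF.

BCNF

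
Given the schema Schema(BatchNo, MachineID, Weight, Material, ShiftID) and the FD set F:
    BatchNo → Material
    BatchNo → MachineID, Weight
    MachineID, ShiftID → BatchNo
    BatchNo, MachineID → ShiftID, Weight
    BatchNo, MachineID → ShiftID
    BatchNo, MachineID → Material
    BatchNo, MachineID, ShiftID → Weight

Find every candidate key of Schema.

{BatchNo}⁺ = {BatchNo, MachineID, Material, ShiftID, Weight}, which is every attribute, so {BatchNo} is a candidate key.
{MachineID, ShiftID}⁺ = {BatchNo, MachineID, Material, ShiftID, Weight}, which is every attribute, so {MachineID, ShiftID} is a candidate key.
Any other superkey properly contains one of these, so there are no further candidate keys.

{BatchNo}, {MachineID, ShiftID}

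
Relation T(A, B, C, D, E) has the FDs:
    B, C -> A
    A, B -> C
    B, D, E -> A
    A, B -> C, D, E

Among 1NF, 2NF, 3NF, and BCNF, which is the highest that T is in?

BCNF

Candidate keys: {A, B}, {B, C}, {B, D, E}. Prime attributes: {A, B, C, D, E}.
The left-hand side of every FD is a superkey, so BCNF is satisfied.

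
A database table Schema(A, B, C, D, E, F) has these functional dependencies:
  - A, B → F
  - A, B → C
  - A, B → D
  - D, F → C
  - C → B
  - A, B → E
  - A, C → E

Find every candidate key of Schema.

{A, B}, {A, C}, {A, D, F}

No FD produces {A}, so it must be in every candidate key.
{A, B} is a candidate key since {A, B}⁺ = {A, B, C, D, E, F} covers every attribute.
{A, C} is a candidate key since {A, C}⁺ = {A, B, C, D, E, F} covers every attribute.
{A, D, F} is a candidate key since {A, D, F}⁺ = {A, B, C, D, E, F} covers every attribute.
Any other superkey properly contains one of these, so there are no further candidate keys.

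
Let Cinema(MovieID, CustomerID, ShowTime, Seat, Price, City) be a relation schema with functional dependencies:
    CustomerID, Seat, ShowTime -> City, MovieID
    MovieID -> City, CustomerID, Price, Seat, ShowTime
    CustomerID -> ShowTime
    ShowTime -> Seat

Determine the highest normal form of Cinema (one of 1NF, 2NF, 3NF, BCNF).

2NF

Candidate keys: {CustomerID}, {MovieID}. Prime attributes: {CustomerID, MovieID}.
ShowTime -> Seat: {ShowTime}⁺ = {Seat, ShowTime}, which is not all of the attributes, so the left side is not a superkey — BCNF is violated.
ShowTime -> Seat has non-prime {Seat} on the right and a non-superkey on the left, so 3NF fails.
All keys have size 1, which rules out partial dependencies — 2NF is satisfied.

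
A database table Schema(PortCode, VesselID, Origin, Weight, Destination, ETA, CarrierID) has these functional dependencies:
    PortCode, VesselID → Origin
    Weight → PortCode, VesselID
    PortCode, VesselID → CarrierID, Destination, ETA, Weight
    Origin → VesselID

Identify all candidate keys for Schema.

{Origin, PortCode}, {PortCode, VesselID}, {Weight}

{Weight}⁺ = {CarrierID, Destination, ETA, Origin, PortCode, VesselID, Weight}, which is every attribute, so {Weight} is a candidate key.
{Origin, PortCode}⁺ = {CarrierID, Destination, ETA, Origin, PortCode, VesselID, Weight}, which is every attribute, so {Origin, PortCode} is a candidate key.
{PortCode, VesselID}⁺ = {CarrierID, Destination, ETA, Origin, PortCode, VesselID, Weight}, which is every attribute, so {PortCode, VesselID} is a candidate key.
These are minimal and exhaustive — every other superkey contains one of them.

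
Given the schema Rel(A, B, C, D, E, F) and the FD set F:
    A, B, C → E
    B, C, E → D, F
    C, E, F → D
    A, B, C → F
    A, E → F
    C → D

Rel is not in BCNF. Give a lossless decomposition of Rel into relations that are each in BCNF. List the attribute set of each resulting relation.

Candidate key of the original relation: {A, B, C}.
Within {A, B, C, D, E, F}: {B, C, E}⁺ ∩ {A, B, C, D, E, F} = {B, C, D, E, F}, not the whole set, so B, C, E → D, F violates BCNF; decompose into {B, C, D, E, F} and {A, B, C, E}.
Within {B, C, D, E, F}: {C, E, F}⁺ ∩ {B, C, D, E, F} = {C, D, E, F}, not the whole set, so C, E, F → D violates BCNF; decompose into {C, D, E, F} and {B, C, E, F}.
Within {C, D, E, F}: {C}⁺ ∩ {C, D, E, F} = {C, D}, not the whole set, so C → D violates BCNF; decompose into {C, D} and {C, E, F}.
{C, D}: every determinant is a superkey — BCNF.
{C, E, F}: every determinant is a superkey — BCNF.
{B, C, E, F}: every determinant is a superkey — BCNF.
{A, B, C, E}: every determinant is a superkey — BCNF.

{A, B, C, E}; {B, C, E, F}; {C, D}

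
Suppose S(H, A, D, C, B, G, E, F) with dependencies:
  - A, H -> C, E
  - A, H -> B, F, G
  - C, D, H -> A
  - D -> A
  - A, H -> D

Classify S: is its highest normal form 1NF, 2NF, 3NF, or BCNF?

3NF

Candidate keys: {A, H}, {D, H}. Prime attributes: {A, D, H}.
D -> A breaks BCNF: {D}⁺ = {A, D}, so {D} is not a superkey.
But every attribute on its right side ({A}) is prime, and the same holds for every other non-superkey FD, so 3NF still holds.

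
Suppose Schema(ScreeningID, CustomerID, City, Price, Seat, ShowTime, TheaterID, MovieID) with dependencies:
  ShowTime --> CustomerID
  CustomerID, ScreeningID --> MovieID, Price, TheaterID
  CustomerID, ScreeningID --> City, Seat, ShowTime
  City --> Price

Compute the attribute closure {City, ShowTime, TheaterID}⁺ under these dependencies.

Start with {City, ShowTime, TheaterID}.
ShowTime --> CustomerID applies; add {CustomerID} → now {City, CustomerID, ShowTime, TheaterID}.
City --> Price applies; add {Price} → now {City, CustomerID, Price, ShowTime, TheaterID}.
No further FD applies.

{City, CustomerID, Price, ShowTime, TheaterID}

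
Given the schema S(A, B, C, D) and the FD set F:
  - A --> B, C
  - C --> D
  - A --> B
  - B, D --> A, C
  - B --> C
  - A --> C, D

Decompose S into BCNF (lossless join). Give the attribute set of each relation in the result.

Candidate keys of the original relation: {A}, {B}.
Within {A, B, C, D}: {C}⁺ ∩ {A, B, C, D} = {C, D}, not the whole set, so C --> D violates BCNF; decompose into {C, D} and {A, B, C}.
{C, D} has no BCNF violation.
{A, B, C} has no BCNF violation.

{A, B, C}; {C, D}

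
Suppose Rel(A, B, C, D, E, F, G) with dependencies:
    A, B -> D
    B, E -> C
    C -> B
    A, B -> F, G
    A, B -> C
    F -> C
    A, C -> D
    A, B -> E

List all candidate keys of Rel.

No FD produces {A}, so it must be in every candidate key.
{A, B}⁺ = {A, B, C, D, E, F, G} — all of the relation — so {A, B} is a candidate key.
{A, C}⁺ = {A, B, C, D, E, F, G} — all of the relation — so {A, C} is a candidate key.
{A, F}⁺ = {A, B, C, D, E, F, G} — all of the relation — so {A, F} is a candidate key.
Any other superkey properly contains one of these, so there are no further candidate keys.

{A, B}, {A, C}, {A, F}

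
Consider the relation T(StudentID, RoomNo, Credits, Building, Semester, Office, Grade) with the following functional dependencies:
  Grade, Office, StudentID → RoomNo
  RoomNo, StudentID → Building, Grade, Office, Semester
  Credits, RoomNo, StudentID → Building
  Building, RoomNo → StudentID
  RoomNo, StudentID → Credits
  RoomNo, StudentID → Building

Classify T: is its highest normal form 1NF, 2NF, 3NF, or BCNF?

BCNF

Candidate keys: {Building, RoomNo}, {Grade, Office, StudentID}, {RoomNo, StudentID}. Prime attributes: {Building, Grade, Office, RoomNo, StudentID}.
The left-hand side of every FD is a superkey, so BCNF is satisfied.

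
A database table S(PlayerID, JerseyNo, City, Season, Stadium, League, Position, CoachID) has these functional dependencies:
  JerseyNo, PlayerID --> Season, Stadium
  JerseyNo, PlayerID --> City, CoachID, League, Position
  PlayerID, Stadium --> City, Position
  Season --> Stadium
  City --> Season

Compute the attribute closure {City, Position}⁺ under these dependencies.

Start with {City, Position}.
City --> Season applies; add {Season} → now {City, Position, Season}.
Season --> Stadium applies; add {Stadium} → now {City, Position, Season, Stadium}.
No further FD applies.

{City, Position, Season, Stadium}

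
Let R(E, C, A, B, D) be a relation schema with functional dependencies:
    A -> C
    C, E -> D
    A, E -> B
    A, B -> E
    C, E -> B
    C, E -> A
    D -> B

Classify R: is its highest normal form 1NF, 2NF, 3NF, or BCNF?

Candidate keys: {A, B}, {A, D}, {A, E}, {C, E}. Prime attributes: {A, B, C, D, E}.
A -> C breaks BCNF: {A}⁺ = {A, C}, so {A} is not a superkey.
Since {C} ⊆ prime attributes and every other non-superkey FD also has a prime right side, the schema is in 3NF.

3NF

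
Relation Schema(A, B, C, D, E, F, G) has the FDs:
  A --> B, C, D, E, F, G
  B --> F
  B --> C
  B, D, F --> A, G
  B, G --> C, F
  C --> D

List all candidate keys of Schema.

{A}, {B}

{A}⁺ = {A, B, C, D, E, F, G}, which is every attribute, so {A} is a candidate key.
{B}⁺ = {A, B, C, D, E, F, G}, which is every attribute, so {B} is a candidate key.
No proper subset of any of these is a key, and no other minimal superkey exists.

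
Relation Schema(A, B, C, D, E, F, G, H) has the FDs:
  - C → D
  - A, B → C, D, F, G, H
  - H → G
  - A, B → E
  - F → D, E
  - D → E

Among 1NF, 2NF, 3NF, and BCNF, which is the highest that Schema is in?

Candidate key: {A, B}. Prime attributes: {A, B}.
C → D breaks BCNF: {C}⁺ = {C, D, E}, so {C} is not a superkey.
C → D determines the non-prime attribute {D} from a non-superkey — 3NF is violated.
No non-prime attribute depends on a proper subset of any candidate key, so 2NF holds.

2NF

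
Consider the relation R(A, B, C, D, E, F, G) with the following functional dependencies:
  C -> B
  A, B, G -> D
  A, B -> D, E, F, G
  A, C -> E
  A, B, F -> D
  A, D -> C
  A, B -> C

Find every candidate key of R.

{A, B}, {A, C}, {A, D}

Attributes never on any right-hand side: {A} — every candidate key must contain it.
Closure of {A, B} is {A, B, C, D, E, F, G}, the whole schema; {A, B} is a candidate key.
Closure of {A, C} is {A, B, C, D, E, F, G}, the whole schema; {A, C} is a candidate key.
Closure of {A, D} is {A, B, C, D, E, F, G}, the whole schema; {A, D} is a candidate key.
Any other superkey properly contains one of these, so there are no further candidate keys.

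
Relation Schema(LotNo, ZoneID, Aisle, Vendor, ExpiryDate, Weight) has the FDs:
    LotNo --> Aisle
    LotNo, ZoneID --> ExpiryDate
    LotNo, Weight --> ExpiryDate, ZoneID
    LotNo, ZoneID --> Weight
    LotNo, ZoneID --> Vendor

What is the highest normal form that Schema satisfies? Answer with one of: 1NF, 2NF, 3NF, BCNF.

1NF

Candidate keys: {LotNo, Weight}, {LotNo, ZoneID}. Prime attributes: {LotNo, Weight, ZoneID}.
LotNo --> Aisle breaks BCNF: {LotNo}⁺ = {Aisle, LotNo}, so {LotNo} is not a superkey.
LotNo --> Aisle determines the non-prime attribute {Aisle} from a non-superkey — 3NF is violated.
Since {LotNo} ⊂ {LotNo, Weight} and {LotNo}⁺ ⊇ {Aisle} with {Aisle} non-prime, there is a partial dependency; 2NF fails.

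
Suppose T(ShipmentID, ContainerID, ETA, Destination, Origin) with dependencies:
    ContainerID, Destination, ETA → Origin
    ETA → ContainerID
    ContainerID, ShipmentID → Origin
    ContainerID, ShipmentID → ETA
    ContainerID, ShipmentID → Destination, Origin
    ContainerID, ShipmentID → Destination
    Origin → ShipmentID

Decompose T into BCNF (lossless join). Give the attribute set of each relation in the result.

Candidate keys of the original relation: {ContainerID, Origin}, {ContainerID, ShipmentID}, {Destination, ETA}, {ETA, Origin}, {ETA, ShipmentID}.
In {ContainerID, Destination, ETA, Origin, ShipmentID}, {ETA} is not a superkey ({ETA}⁺ restricted to this set is {ContainerID, ETA}), so split on ETA → ContainerID into {ContainerID, ETA} and {Destination, ETA, Origin, ShipmentID}.
{ContainerID, ETA} is in BCNF.
In {Destination, ETA, Origin, ShipmentID}, {Origin} is not a superkey ({Origin}⁺ restricted to this set is {Origin, ShipmentID}), so split on Origin → ShipmentID into {Origin, ShipmentID} and {Destination, ETA, Origin}.
{Origin, ShipmentID} is in BCNF.
{Destination, ETA, Origin} is in BCNF.

{ContainerID, ETA}; {Destination, ETA, Origin}; {Origin, ShipmentID}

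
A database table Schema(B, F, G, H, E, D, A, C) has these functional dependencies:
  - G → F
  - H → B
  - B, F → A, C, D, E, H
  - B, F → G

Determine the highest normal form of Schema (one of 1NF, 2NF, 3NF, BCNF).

Candidate keys: {B, F}, {B, G}, {F, H}, {G, H}. Prime attributes: {B, F, G, H}.
G → F breaks BCNF: {G}⁺ = {F, G}, so {G} is not a superkey.
Its right-hand attributes {F} are all prime, as are those of every other non-superkey FD — the relation is in 3NF.

3NF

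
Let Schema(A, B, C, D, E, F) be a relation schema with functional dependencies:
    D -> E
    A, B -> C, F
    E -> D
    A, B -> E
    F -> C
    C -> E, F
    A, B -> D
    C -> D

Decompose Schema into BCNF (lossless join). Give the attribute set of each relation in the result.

Candidate key of the original relation: {A, B}.
Within {A, B, C, D, E, F}: {D}⁺ ∩ {A, B, C, D, E, F} = {D, E}, not the whole set, so D -> E violates BCNF; decompose into {D, E} and {A, B, C, D, F}.
{D, E} has no BCNF violation.
Within {A, B, C, D, F}: {F}⁺ ∩ {A, B, C, D, F} = {C, D, F}, not the whole set, so F -> C, D violates BCNF; decompose into {C, D, F} and {A, B, F}.
{C, D, F} has no BCNF violation.
{A, B, F} has no BCNF violation.

{A, B, F}; {C, D, F}; {D, E}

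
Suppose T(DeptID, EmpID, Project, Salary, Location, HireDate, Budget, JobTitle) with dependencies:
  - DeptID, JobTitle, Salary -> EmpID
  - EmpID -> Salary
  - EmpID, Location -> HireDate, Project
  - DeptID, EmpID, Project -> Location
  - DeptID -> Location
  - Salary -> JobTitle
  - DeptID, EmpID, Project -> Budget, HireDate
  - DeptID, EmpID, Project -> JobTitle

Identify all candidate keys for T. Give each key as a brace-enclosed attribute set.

{DeptID} never appears on the right of any FD, so every key must include it.
{DeptID, EmpID} is a candidate key since {DeptID, EmpID}⁺ = {Budget, DeptID, EmpID, HireDate, JobTitle, Location, Project, Salary} covers every attribute.
{DeptID, Salary} is a candidate key since {DeptID, Salary}⁺ = {Budget, DeptID, EmpID, HireDate, JobTitle, Location, Project, Salary} covers every attribute.
No proper subset of any of these is a key, and no other minimal superkey exists.

{DeptID, EmpID}, {DeptID, Salary}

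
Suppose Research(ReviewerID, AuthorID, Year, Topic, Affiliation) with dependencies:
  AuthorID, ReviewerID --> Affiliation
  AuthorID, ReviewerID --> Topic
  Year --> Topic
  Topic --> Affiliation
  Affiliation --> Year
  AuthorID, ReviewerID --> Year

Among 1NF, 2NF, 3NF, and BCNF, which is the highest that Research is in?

Candidate key: {AuthorID, ReviewerID}. Prime attributes: {AuthorID, ReviewerID}.
Year --> Topic: {Year}⁺ = {Affiliation, Topic, Year}, which is not all of the attributes, so the left side is not a superkey — BCNF is violated.
Year --> Topic determines the non-prime attribute {Topic} from a non-superkey — 3NF is violated.
No non-prime attribute depends on a proper subset of any candidate key, so 2NF holds.

2NF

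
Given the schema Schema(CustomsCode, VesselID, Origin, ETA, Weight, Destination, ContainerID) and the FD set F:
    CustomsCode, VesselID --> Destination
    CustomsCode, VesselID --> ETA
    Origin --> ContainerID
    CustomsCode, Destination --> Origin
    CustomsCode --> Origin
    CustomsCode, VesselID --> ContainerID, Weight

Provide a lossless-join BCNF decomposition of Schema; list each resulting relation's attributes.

{ContainerID, Origin}; {CustomsCode, Destination, ETA, VesselID, Weight}; {CustomsCode, Origin}

Candidate key of the original relation: {CustomsCode, VesselID}.
Within {ContainerID, CustomsCode, Destination, ETA, Origin, VesselID, Weight}: {Origin}⁺ ∩ {ContainerID, CustomsCode, Destination, ETA, Origin, VesselID, Weight} = {ContainerID, Origin}, not the whole set, so Origin --> ContainerID violates BCNF; decompose into {ContainerID, Origin} and {CustomsCode, Destination, ETA, Origin, VesselID, Weight}.
{ContainerID, Origin} has no BCNF violation.
Within {CustomsCode, Destination, ETA, Origin, VesselID, Weight}: {CustomsCode, Destination}⁺ ∩ {CustomsCode, Destination, ETA, Origin, VesselID, Weight} = {CustomsCode, Destination, Origin}, not the whole set, so CustomsCode, Destination --> Origin violates BCNF; decompose into {CustomsCode, Destination, Origin} and {CustomsCode, Destination, ETA, VesselID, Weight}.
Within {CustomsCode, Destination, Origin}: {CustomsCode}⁺ ∩ {CustomsCode, Destination, Origin} = {CustomsCode, Origin}, not the whole set, so CustomsCode --> Origin violates BCNF; decompose into {CustomsCode, Origin} and {CustomsCode, Destination}.
{CustomsCode, Origin} has no BCNF violation.
{CustomsCode, Destination} has no BCNF violation.
{CustomsCode, Destination, ETA, VesselID, Weight} has no BCNF violation.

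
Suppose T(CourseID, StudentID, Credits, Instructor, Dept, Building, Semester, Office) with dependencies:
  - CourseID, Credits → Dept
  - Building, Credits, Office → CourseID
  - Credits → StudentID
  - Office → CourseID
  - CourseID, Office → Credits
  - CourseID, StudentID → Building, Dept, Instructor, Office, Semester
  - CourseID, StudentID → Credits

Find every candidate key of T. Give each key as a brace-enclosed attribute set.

{Office} is a candidate key since {Office}⁺ = {Building, CourseID, Credits, Dept, Instructor, Office, Semester, StudentID} covers every attribute.
{CourseID, Credits} is a candidate key since {CourseID, Credits}⁺ = {Building, CourseID, Credits, Dept, Instructor, Office, Semester, StudentID} covers every attribute.
{CourseID, StudentID} is a candidate key since {CourseID, StudentID}⁺ = {Building, CourseID, Credits, Dept, Instructor, Office, Semester, StudentID} covers every attribute.
These are minimal and exhaustive — every other superkey contains one of them.

{CourseID, Credits}, {CourseID, StudentID}, {Office}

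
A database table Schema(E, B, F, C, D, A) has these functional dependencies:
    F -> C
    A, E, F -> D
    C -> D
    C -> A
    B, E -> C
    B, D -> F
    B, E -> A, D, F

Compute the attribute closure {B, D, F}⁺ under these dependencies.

Start with {B, D, F}.
F -> C applies; add {C} → now {B, C, D, F}.
C -> A applies; add {A} → now {A, B, C, D, F}.
No further FD applies.

{A, B, C, D, F}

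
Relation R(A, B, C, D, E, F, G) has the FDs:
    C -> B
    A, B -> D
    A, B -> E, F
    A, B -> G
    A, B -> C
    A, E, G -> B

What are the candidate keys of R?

No FD produces {A}, so it must be in every candidate key.
{A, B}⁺ = {A, B, C, D, E, F, G} — all of the relation — so {A, B} is a candidate key.
{A, C}⁺ = {A, B, C, D, E, F, G} — all of the relation — so {A, C} is a candidate key.
{A, E, G}⁺ = {A, B, C, D, E, F, G} — all of the relation — so {A, E, G} is a candidate key.
Any other superkey properly contains one of these, so there are no further candidate keys.

{A, B}, {A, C}, {A, E, G}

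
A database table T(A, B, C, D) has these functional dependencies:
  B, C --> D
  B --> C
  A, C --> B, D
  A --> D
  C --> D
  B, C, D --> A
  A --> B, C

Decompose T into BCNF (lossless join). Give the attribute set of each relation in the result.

{A, B, C}; {C, D}

Candidate keys of the original relation: {A}, {B}.
Within {A, B, C, D}: {C}⁺ ∩ {A, B, C, D} = {C, D}, not the whole set, so C --> D violates BCNF; decompose into {C, D} and {A, B, C}.
{C, D}: every determinant is a superkey — BCNF.
{A, B, C}: every determinant is a superkey — BCNF.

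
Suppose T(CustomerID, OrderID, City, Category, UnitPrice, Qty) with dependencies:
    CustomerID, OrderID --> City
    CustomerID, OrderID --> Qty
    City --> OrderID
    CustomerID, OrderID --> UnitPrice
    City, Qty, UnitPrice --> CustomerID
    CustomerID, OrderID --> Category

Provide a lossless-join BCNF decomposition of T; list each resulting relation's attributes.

{Category, City, CustomerID, Qty, UnitPrice}; {City, OrderID}

Candidate keys of the original relation: {City, CustomerID}, {City, Qty, UnitPrice}, {CustomerID, OrderID}.
In {Category, City, CustomerID, OrderID, Qty, UnitPrice}, {City} is not a superkey ({City}⁺ restricted to this set is {City, OrderID}), so split on City --> OrderID into {City, OrderID} and {Category, City, CustomerID, Qty, UnitPrice}.
{City, OrderID} has no BCNF violation.
{Category, City, CustomerID, Qty, UnitPrice} has no BCNF violation.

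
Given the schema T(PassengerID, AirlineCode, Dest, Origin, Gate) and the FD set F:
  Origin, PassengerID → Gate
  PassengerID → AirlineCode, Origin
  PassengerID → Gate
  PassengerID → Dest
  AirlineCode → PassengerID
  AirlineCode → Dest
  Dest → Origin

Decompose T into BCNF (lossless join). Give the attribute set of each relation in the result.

{AirlineCode, Dest, Gate, PassengerID}; {Dest, Origin}

Candidate keys of the original relation: {AirlineCode}, {PassengerID}.
In {AirlineCode, Dest, Gate, Origin, PassengerID}, {Dest} is not a superkey ({Dest}⁺ restricted to this set is {Dest, Origin}), so split on Dest → Origin into {Dest, Origin} and {AirlineCode, Dest, Gate, PassengerID}.
{Dest, Origin}: every determinant is a superkey — BCNF.
{AirlineCode, Dest, Gate, PassengerID}: every determinant is a superkey — BCNF.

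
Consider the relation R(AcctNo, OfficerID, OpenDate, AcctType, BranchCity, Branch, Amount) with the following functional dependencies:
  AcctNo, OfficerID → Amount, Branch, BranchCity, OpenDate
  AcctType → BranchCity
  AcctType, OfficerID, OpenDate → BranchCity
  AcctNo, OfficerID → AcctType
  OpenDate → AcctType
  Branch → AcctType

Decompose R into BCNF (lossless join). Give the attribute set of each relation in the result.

{AcctNo, Amount, Branch, OfficerID, OpenDate}; {AcctType, BranchCity}; {AcctType, OpenDate}

Candidate key of the original relation: {AcctNo, OfficerID}.
Within {AcctNo, AcctType, Amount, Branch, BranchCity, OfficerID, OpenDate}: {AcctType}⁺ ∩ {AcctNo, AcctType, Amount, Branch, BranchCity, OfficerID, OpenDate} = {AcctType, BranchCity}, not the whole set, so AcctType → BranchCity violates BCNF; decompose into {AcctType, BranchCity} and {AcctNo, AcctType, Amount, Branch, OfficerID, OpenDate}.
{AcctType, BranchCity} has no BCNF violation.
Within {AcctNo, AcctType, Amount, Branch, OfficerID, OpenDate}: {OpenDate}⁺ ∩ {AcctNo, AcctType, Amount, Branch, OfficerID, OpenDate} = {AcctType, OpenDate}, not the whole set, so OpenDate → AcctType violates BCNF; decompose into {AcctType, OpenDate} and {AcctNo, Amount, Branch, OfficerID, OpenDate}.
{AcctType, OpenDate} has no BCNF violation.
{AcctNo, Amount, Branch, OfficerID, OpenDate} has no BCNF violation.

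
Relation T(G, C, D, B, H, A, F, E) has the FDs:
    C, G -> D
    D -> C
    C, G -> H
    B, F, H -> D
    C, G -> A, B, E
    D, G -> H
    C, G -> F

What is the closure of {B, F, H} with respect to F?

Start with {B, F, H}.
B, F, H -> D applies; add {D} → now {B, D, F, H}.
D -> C applies; add {C} → now {B, C, D, F, H}.
No further FD applies.

{B, C, D, F, H}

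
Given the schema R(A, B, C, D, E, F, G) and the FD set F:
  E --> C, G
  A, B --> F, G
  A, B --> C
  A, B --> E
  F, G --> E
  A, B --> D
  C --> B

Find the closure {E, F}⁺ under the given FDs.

Start with {E, F}.
E --> C, G applies; add {C, G} → now {C, E, F, G}.
C --> B applies; add {B} → now {B, C, E, F, G}.
No further FD applies.

{B, C, E, F, G}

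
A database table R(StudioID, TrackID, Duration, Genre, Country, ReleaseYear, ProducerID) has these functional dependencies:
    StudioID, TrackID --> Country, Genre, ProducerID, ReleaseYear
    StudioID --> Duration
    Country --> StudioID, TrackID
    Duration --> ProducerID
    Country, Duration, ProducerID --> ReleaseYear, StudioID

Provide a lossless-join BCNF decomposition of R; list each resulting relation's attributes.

Candidate keys of the original relation: {Country}, {StudioID, TrackID}.
In {Country, Duration, Genre, ProducerID, ReleaseYear, StudioID, TrackID}, {StudioID} is not a superkey ({StudioID}⁺ restricted to this set is {Duration, ProducerID, StudioID}), so split on StudioID --> Duration, ProducerID into {Duration, ProducerID, StudioID} and {Country, Genre, ReleaseYear, StudioID, TrackID}.
In {Duration, ProducerID, StudioID}, {Duration} is not a superkey ({Duration}⁺ restricted to this set is {Duration, ProducerID}), so split on Duration --> ProducerID into {Duration, ProducerID} and {Duration, StudioID}.
{Duration, ProducerID} has no BCNF violation.
{Duration, StudioID} has no BCNF violation.
{Country, Genre, ReleaseYear, StudioID, TrackID} has no BCNF violation.

{Country, Genre, ReleaseYear, StudioID, TrackID}; {Duration, ProducerID}; {Duration, StudioID}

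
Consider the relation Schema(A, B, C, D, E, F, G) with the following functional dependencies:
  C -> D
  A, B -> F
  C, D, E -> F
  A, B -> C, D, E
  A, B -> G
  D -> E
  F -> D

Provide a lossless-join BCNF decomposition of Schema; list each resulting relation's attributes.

Candidate key of the original relation: {A, B}.
{A, B, C, D, E, F, G}: {C} determines {C, D, E, F} here but is not a superkey — split on C -> D, E, F, giving {C, D, E, F} and {A, B, C, G}.
{C, D, E, F}: {D} determines {D, E} here but is not a superkey — split on D -> E, giving {D, E} and {C, D, F}.
{D, E} has no BCNF violation.
{C, D, F}: {F} determines {D, F} here but is not a superkey — split on F -> D, giving {D, F} and {C, F}.
{D, F} has no BCNF violation.
{C, F} has no BCNF violation.
{A, B, C, G} has no BCNF violation.

{A, B, C, G}; {C, F}; {D, E}; {D, F}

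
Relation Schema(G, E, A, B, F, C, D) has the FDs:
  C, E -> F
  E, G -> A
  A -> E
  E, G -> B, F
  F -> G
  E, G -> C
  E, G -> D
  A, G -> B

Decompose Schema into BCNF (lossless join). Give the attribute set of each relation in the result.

{A, B, C, D, F}; {A, E}; {F, G}

Candidate keys of the original relation: {A, C}, {A, F}, {A, G}, {C, E}, {E, F}, {E, G}.
{A, B, C, D, E, F, G}: {A} determines {A, E} here but is not a superkey — split on A -> E, giving {A, E} and {A, B, C, D, F, G}.
{A, E} is in BCNF.
{A, B, C, D, F, G}: {F} determines {F, G} here but is not a superkey — split on F -> G, giving {F, G} and {A, B, C, D, F}.
{F, G} is in BCNF.
{A, B, C, D, F} is in BCNF.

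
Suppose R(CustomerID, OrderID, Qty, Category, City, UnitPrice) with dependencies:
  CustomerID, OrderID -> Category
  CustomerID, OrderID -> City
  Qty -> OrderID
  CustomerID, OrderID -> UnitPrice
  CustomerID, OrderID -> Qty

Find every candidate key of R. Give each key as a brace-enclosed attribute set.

{CustomerID, OrderID}, {CustomerID, Qty}

No FD produces {CustomerID}, so it must be in every candidate key.
{CustomerID, OrderID}⁺ = {Category, City, CustomerID, OrderID, Qty, UnitPrice} — all of the relation — so {CustomerID, OrderID} is a candidate key.
{CustomerID, Qty}⁺ = {Category, City, CustomerID, OrderID, Qty, UnitPrice} — all of the relation — so {CustomerID, Qty} is a candidate key.
Any other superkey properly contains one of these, so there are no further candidate keys.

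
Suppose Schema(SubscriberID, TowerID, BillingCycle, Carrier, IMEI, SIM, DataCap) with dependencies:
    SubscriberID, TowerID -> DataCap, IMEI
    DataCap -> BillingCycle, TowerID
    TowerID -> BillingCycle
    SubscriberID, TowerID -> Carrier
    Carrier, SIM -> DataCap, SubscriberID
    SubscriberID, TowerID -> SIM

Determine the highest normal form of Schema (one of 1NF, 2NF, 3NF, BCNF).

1NF

Candidate keys: {Carrier, SIM}, {DataCap, SubscriberID}, {SubscriberID, TowerID}. Prime attributes: {Carrier, DataCap, SIM, SubscriberID, TowerID}.
DataCap -> BillingCycle, TowerID: {DataCap}⁺ = {BillingCycle, DataCap, TowerID}, which is not all of the attributes, so the left side is not a superkey — BCNF is violated.
DataCap -> BillingCycle, TowerID determines the non-prime attribute {BillingCycle} from a non-superkey — 3NF is violated.
Since {DataCap} ⊂ {DataCap, SubscriberID} and {DataCap}⁺ ⊇ {BillingCycle} with {BillingCycle} non-prime, there is a partial dependency; 2NF fails.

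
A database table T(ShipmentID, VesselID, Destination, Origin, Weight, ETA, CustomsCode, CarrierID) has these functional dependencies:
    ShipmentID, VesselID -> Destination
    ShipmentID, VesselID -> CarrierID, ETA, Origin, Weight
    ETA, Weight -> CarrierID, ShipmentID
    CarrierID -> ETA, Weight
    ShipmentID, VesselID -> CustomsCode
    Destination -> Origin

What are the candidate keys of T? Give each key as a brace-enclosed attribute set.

{CarrierID, VesselID}, {ETA, VesselID, Weight}, {ShipmentID, VesselID}

No FD produces {VesselID}, so it must be in every candidate key.
{CarrierID, VesselID}⁺ = {CarrierID, CustomsCode, Destination, ETA, Origin, ShipmentID, VesselID, Weight} — all of the relation — so {CarrierID, VesselID} is a candidate key.
{ShipmentID, VesselID}⁺ = {CarrierID, CustomsCode, Destination, ETA, Origin, ShipmentID, VesselID, Weight} — all of the relation — so {ShipmentID, VesselID} is a candidate key.
{ETA, VesselID, Weight}⁺ = {CarrierID, CustomsCode, Destination, ETA, Origin, ShipmentID, VesselID, Weight} — all of the relation — so {ETA, VesselID, Weight} is a candidate key.
These are minimal and exhaustive — every other superkey contains one of them.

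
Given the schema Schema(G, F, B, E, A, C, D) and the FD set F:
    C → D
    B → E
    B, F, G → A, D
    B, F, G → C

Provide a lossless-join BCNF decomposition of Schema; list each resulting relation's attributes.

Candidate key of the original relation: {B, F, G}.
In {A, B, C, D, E, F, G}, {C} is not a superkey ({C}⁺ restricted to this set is {C, D}), so split on C → D into {C, D} and {A, B, C, E, F, G}.
{C, D}: every determinant is a superkey — BCNF.
In {A, B, C, E, F, G}, {B} is not a superkey ({B}⁺ restricted to this set is {B, E}), so split on B → E into {B, E} and {A, B, C, F, G}.
{B, E}: every determinant is a superkey — BCNF.
{A, B, C, F, G}: every determinant is a superkey — BCNF.

{A, B, C, F, G}; {B, E}; {C, D}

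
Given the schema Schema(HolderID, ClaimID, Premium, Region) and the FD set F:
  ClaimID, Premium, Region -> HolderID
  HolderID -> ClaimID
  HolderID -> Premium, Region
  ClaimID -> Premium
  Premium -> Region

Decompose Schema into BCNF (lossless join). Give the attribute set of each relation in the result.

Candidate keys of the original relation: {ClaimID}, {HolderID}.
In {ClaimID, HolderID, Premium, Region}, {Premium} is not a superkey ({Premium}⁺ restricted to this set is {Premium, Region}), so split on Premium -> Region into {Premium, Region} and {ClaimID, HolderID, Premium}.
{Premium, Region} is in BCNF.
{ClaimID, HolderID, Premium} is in BCNF.

{ClaimID, HolderID, Premium}; {Premium, Region}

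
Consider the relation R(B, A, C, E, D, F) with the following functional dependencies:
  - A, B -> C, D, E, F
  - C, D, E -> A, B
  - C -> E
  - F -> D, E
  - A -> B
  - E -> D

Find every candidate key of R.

{A}, {C}

{A} is a candidate key since {A}⁺ = {A, B, C, D, E, F} covers every attribute.
{C} is a candidate key since {C}⁺ = {A, B, C, D, E, F} covers every attribute.
These are minimal and exhaustive — every other superkey contains one of them.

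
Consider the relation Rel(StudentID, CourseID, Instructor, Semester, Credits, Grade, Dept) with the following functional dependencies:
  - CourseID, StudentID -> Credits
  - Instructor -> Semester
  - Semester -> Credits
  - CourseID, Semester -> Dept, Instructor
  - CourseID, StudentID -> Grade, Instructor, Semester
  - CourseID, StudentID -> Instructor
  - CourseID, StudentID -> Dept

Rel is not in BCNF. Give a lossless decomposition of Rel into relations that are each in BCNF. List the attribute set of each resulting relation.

Candidate key of the original relation: {CourseID, StudentID}.
In {CourseID, Credits, Dept, Grade, Instructor, Semester, StudentID}, {Instructor} is not a superkey ({Instructor}⁺ restricted to this set is {Credits, Instructor, Semester}), so split on Instructor -> Credits, Semester into {Credits, Instructor, Semester} and {CourseID, Dept, Grade, Instructor, StudentID}.
In {Credits, Instructor, Semester}, {Semester} is not a superkey ({Semester}⁺ restricted to this set is {Credits, Semester}), so split on Semester -> Credits into {Credits, Semester} and {Instructor, Semester}.
{Credits, Semester}: every determinant is a superkey — BCNF.
{Instructor, Semester}: every determinant is a superkey — BCNF.
In {CourseID, Dept, Grade, Instructor, StudentID}, {CourseID, Instructor} is not a superkey ({CourseID, Instructor}⁺ restricted to this set is {CourseID, Dept, Instructor}), so split on CourseID, Instructor -> Dept into {CourseID, Dept, Instructor} and {CourseID, Grade, Instructor, StudentID}.
{CourseID, Dept, Instructor}: every determinant is a superkey — BCNF.
{CourseID, Grade, Instructor, StudentID}: every determinant is a superkey — BCNF.

{CourseID, Dept, Instructor}; {CourseID, Grade, Instructor, StudentID}; {Credits, Semester}; {Instructor, Semester}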